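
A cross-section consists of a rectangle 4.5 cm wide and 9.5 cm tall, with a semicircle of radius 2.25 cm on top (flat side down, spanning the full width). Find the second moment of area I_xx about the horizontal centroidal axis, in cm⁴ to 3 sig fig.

Break the section into simple shapes (no overlaps), measuring from the bottom-left corner of the bounding box.
Rectangular body: 4.5 × 9.5, A = 42.75 cm², y = 4.75 cm, Ī = 321.52 cm⁴.
Semicircular cap: semicircle r = 2.25, A = 7.9522 cm², y = 10.455 cm, Ī = 2.813 cm⁴.
Centroid: ȳ = ΣA·y / ΣA = 5.6448 cm.
Transfer each piece to the horizontal centroidal axis using Ī + A·d² with d = y − 5.6448:
  rectangular body: d = -0.89476 cm → contributes +355.74 cm⁴
  semicircular cap: d = 4.8102 cm → contributes +186.81 cm⁴
Total I = 542.55 cm⁴.

I_xx ≈ 543 cm⁴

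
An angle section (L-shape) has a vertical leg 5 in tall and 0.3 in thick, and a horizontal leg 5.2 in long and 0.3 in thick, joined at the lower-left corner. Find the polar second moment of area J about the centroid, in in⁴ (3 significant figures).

Break the section into simple shapes (no overlaps), measuring from the bottom-left corner of the bounding box.
Vertical leg: 0.3 × 5, A = 1.5 in², y = 2.5 in, Ī = 3.125 in⁴.
Horizontal leg (remainder): 4.9 × 0.3, A = 1.47 in², y = 0.15 in, Ī = 0.011025 in⁴.
Centroid: ȳ = ΣA·y / ΣA = 1.3369 in.
Transfer each piece to the centroidal x-axis using Ī + A·d² with d = y − 1.3369:
  vertical leg: d = 1.1631 in → contributes +5.1543 in⁴
  horizontal leg (remainder): d = -1.1869 in → contributes +2.0818 in⁴
Total I = 7.2361 in⁴.
For the y-axis: x̄ = 1.4369 in.
Repeating about the centroidal y-axis gives I_y = 7.9713 in⁴.
Polar second moment: J = I_x + I_y = 15.207 in⁴.

J ≈ 15.2 in⁴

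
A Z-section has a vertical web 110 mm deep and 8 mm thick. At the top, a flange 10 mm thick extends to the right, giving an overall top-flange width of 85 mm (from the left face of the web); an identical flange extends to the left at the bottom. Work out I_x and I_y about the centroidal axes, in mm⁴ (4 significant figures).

I_x ≈ 4.750 × 10⁶ mm⁴, I_y ≈ 3.547 × 10⁶ mm⁴

Treat the section as a set of non-overlapping primitives; coordinates are from the bounding-box lower-left.
Web: 8 × 110, A = 880 mm², y = 55 mm, Ī = 887 333 mm⁴.
Top flange (beyond web): 77 × 10, A = 770 mm², y = 105 mm, Ī = 6416.67 mm⁴.
Bottom flange (beyond web): 77 × 10, A = 770 mm², y = 5 mm, Ī = 6416.67 mm⁴.
Centroid: ȳ = ΣA·y / ΣA = 55 mm.
Transfer each piece to the centroidal x-axis using Ī + A·d² with d = y − 55:
  web: d = 0 mm → contributes +887 333 mm⁴
  top flange (beyond web): d = 50 mm → contributes +1 931 417 mm⁴
  bottom flange (beyond web): d = -50 mm → contributes +1 931 417 mm⁴
Total I = 4 750 167 mm⁴.
For the y-axis: x̄ = 81 mm.
Repeating about the centroidal y-axis gives I_y = 3 547 207 mm⁴.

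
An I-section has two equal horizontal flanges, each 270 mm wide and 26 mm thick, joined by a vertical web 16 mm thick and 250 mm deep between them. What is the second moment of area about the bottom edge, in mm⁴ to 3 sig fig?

I_base ≈ 7.00 × 10⁸ mm⁴

Decompose the section into non-overlapping parts with the origin at the bottom-left of its bounding rectangle.
Bottom flange: 270 × 26, A = 7 020 mm², y = 13 mm, Ī = 395 460 mm⁴.
Web: 16 × 250, A = 4 000 mm², y = 151 mm, Ī = 20 833 333 mm⁴.
Top flange: 270 × 26, A = 7 020 mm², y = 289 mm, Ī = 395 460 mm⁴.
Transfer each piece to the bottom edge using Ī + A·d² with d = y − 0:
  bottom flange: d = 13 mm → contributes +1 581 840 mm⁴
  web: d = 151 mm → contributes +112 037 333 mm⁴
  top flange: d = 289 mm → contributes +586 712 880 mm⁴
Total I = 700 332 053 mm⁴.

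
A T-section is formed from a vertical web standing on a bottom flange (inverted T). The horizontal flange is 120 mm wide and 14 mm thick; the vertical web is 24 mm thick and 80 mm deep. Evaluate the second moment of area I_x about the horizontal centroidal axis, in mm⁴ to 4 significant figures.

I_x ≈ 3.031 × 10⁶ mm⁴

Split into non-overlapping primitives; take the origin at the lower-left of the bounding box.
Flange: 120 × 14, A = 1 680 mm², y = 7 mm, Ī = 27 440 mm⁴.
Web: 24 × 80, A = 1 920 mm², y = 54 mm, Ī = 1 024 000 mm⁴.
Centroid: ȳ = ΣA·y / ΣA = 32.0667 mm.
Transfer each piece to the horizontal centroidal axis using Ī + A·d² with d = y − 32.0667:
  flange: d = -25.0667 mm → contributes +1 083 047 mm⁴
  web: d = 21.9333 mm → contributes +1 947 657 mm⁴
Total I = 3 030 704 mm⁴.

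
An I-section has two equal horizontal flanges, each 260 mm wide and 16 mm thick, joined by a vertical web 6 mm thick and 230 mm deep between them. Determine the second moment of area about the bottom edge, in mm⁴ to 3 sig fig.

Break the section into simple shapes (no overlaps), measuring from the bottom-left corner of the bounding box.
Bottom flange: 260 × 16, A = 4 160 mm², y = 8 mm, Ī = 88 747 mm⁴.
Web: 6 × 230, A = 1 380 mm², y = 131 mm, Ī = 6 083 500 mm⁴.
Top flange: 260 × 16, A = 4 160 mm², y = 254 mm, Ī = 88 747 mm⁴.
Transfer each piece to a horizontal axis along the bottom face using Ī + A·d² with d = y − 0:
  bottom flange: d = 8 mm → contributes +354 987 mm⁴
  web: d = 131 mm → contributes +29 765 680 mm⁴
  top flange: d = 254 mm → contributes +268 475 307 mm⁴
Total I = 298 595 973 mm⁴.

I_base ≈ 2.99 × 10⁸ mm⁴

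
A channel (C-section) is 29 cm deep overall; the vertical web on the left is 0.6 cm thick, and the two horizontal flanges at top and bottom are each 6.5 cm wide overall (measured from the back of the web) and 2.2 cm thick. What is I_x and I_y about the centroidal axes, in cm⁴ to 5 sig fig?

Treat the section as a set of non-overlapping primitives; coordinates are from the bounding-box lower-left.
Web: 0.6 × 29, A = 17.4 cm², y = 14.5 cm, Ī = 1219.45 cm⁴.
Top flange (beyond web): 5.9 × 2.2, A = 12.98 cm², y = 27.9 cm, Ī = 5.235267 cm⁴.
Bottom flange (beyond web): 5.9 × 2.2, A = 12.98 cm², y = 1.1 cm, Ī = 5.235267 cm⁴.
By symmetry the centroid is at mid-height, ȳ = 14.5 cm.
Transfer each piece to the centroidal x-axis using Ī + A·d² with d = y − 14.5:
  web: d = 0 cm → contributes +1219.45 cm⁴
  top flange (beyond web): d = 13.4 cm → contributes +2335.924 cm⁴
  bottom flange (beyond web): d = -13.4 cm → contributes +2335.924 cm⁴
Total I = 5891.298 cm⁴.
For the y-axis: x̄ = 2.245803 cm.
Repeating about the centroidal y-axis gives I_y = 185.8628 cm⁴.

I_x ≈ 5891.3 cm⁴, I_y ≈ 185.86 cm⁴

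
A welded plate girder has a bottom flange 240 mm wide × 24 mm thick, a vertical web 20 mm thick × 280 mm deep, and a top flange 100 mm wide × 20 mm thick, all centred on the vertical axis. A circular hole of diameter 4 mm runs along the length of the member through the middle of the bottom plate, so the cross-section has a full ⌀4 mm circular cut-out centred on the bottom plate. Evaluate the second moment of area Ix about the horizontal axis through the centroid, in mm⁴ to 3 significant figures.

Ix ≈ 1.90 × 10⁸ mm⁴

Split into non-overlapping primitives; take the origin at the lower-left of the bounding box.
Bottom plate: 240 × 24, A = 5 760 mm², y = 12 mm, Ī = 276 480 mm⁴.
Web plate: 20 × 280, A = 5 600 mm², y = 164 mm, Ī = 36 586 667 mm⁴.
Top plate: 100 × 20, A = 2 000 mm², y = 314 mm, Ī = 66 667 mm⁴.
Hole (subtracted): ⌀4, A = 12.566 mm², y = 12 mm, Ī = 12.566 mm⁴.
Centroid: ȳ = ΣA·y / ΣA = 121.02 mm.
Transfer each piece to the horizontal axis through the centroid using Ī + A·d² with d = y − 121.02:
  bottom plate: d = -109.02 mm → contributes +68 742 064 mm⁴
  web plate: d = 42.975 mm → contributes +46 929 173 mm⁴
  top plate: d = 192.98 mm → contributes +74 545 596 mm⁴
  hole: d = -109.02 mm → contributes −149 381 mm⁴
Total I = 190 067 452 mm⁴.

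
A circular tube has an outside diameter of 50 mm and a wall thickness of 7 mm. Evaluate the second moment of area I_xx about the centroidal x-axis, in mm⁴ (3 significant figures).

Split into non-overlapping primitives; take the origin at the lower-left of the bounding box.
Outer circle: ⌀50, A = 1963.5 mm², y = 25 mm, Ī = 306 796 mm⁴.
Bore (subtracted): ⌀36, A = 1017.9 mm², y = 25 mm, Ī = 82 448 mm⁴.
By symmetry the centroid is at mid-height, ȳ = 25 mm.
All pieces are centred on the centroidal x-axis, so I = ΣĪ (holes subtracted) = 224 348 mm⁴.

I_xx ≈ 2.24 × 10⁵ mm⁴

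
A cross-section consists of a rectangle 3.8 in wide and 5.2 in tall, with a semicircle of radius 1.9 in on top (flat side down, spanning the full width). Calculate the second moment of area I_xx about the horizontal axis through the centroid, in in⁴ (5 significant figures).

Treat the section as a set of non-overlapping primitives; coordinates are from the bounding-box lower-left.
Rectangular body: 3.8 × 5.2, A = 19.76 in², y = 2.6 in, Ī = 44.52587 in⁴.
Semicircular cap: semicircle r = 1.9, A = 5.670575 in², y = 6.006385 in, Ī = 1.430364 in⁴.
Centroid: ȳ = ΣA·y / ΣA = 3.359564 in.
Transfer each piece to the horizontal axis through the centroid using Ī + A·d² with d = y − 3.359564:
  rectangular body: d = -0.7595645 in → contributes +55.92617 in⁴
  semicircular cap: d = 2.646821 in → contributes +41.15648 in⁴
Total I = 97.08264 in⁴.

I_xx ≈ 97.083 in⁴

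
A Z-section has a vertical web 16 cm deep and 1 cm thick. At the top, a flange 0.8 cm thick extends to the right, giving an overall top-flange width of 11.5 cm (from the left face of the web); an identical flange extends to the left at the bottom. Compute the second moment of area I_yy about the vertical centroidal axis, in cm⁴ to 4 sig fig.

I_yy ≈ 711.1 cm⁴

Split into non-overlapping primitives; take the origin at the lower-left of the bounding box.
Web: 1 × 16, A = 16 cm², x = 11 cm, Ī = 1.33333 cm⁴.
Top flange (beyond web): 10.5 × 0.8, A = 8.4 cm², x = 16.75 cm, Ī = 77.175 cm⁴.
Bottom flange (beyond web): 10.5 × 0.8, A = 8.4 cm², x = 5.25 cm, Ī = 77.175 cm⁴.
Centroid: x̄ = ΣA·x / ΣA = 11 cm.
Transfer each piece to the vertical centroidal axis using Ī + A·d² with d = x − 11:
  web: d = 0 cm → contributes +1.33333 cm⁴
  top flange (beyond web): d = 5.75 cm → contributes +354.9 cm⁴
  bottom flange (beyond web): d = -5.75 cm → contributes +354.9 cm⁴
Total I = 711.133 cm⁴.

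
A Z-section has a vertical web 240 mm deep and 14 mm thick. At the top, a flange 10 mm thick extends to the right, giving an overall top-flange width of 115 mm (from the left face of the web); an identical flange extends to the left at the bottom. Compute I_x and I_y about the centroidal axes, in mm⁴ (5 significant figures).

Decompose the section into non-overlapping parts with the origin at the bottom-left of its bounding rectangle.
Web: 14 × 240, A = 3 360 mm², y = 120 mm, Ī = 16 128 000 mm⁴.
Top flange (beyond web): 101 × 10, A = 1 010 mm², y = 235 mm, Ī = 8416.667 mm⁴.
Bottom flange (beyond web): 101 × 10, A = 1 010 mm², y = 5 mm, Ī = 8416.667 mm⁴.
Centroid: ȳ = ΣA·y / ΣA = 120 mm.
Transfer each piece to the centroidal x-axis using Ī + A·d² with d = y − 120:
  web: d = 0 mm → contributes +16 128 000 mm⁴
  top flange (beyond web): d = 115 mm → contributes +13 365 667 mm⁴
  bottom flange (beyond web): d = -115 mm → contributes +13 365 667 mm⁴
Total I = 42 859 333 mm⁴.
For the y-axis: x̄ = 108 mm.
Repeating about the centroidal y-axis gives I_y = 8 450 673 mm⁴.

I_x ≈ 4.2859 × 10⁷ mm⁴, I_y ≈ 8.4507 × 10⁶ mm⁴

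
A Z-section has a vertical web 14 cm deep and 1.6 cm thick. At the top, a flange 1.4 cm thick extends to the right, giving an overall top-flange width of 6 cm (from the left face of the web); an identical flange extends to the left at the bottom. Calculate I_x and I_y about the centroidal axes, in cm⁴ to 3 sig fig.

I_x ≈ 857 cm⁴, I_y ≈ 136 cm⁴

Treat the section as a set of non-overlapping primitives; coordinates are from the bounding-box lower-left.
Web: 1.6 × 14, A = 22.4 cm², y = 7 cm, Ī = 365.87 cm⁴.
Top flange (beyond web): 4.4 × 1.4, A = 6.16 cm², y = 13.3 cm, Ī = 1.0061 cm⁴.
Bottom flange (beyond web): 4.4 × 1.4, A = 6.16 cm², y = 0.7 cm, Ī = 1.0061 cm⁴.
Centroid: ȳ = ΣA·y / ΣA = 7 cm.
Transfer each piece to the centroidal x-axis using Ī + A·d² with d = y − 7:
  web: d = 0 cm → contributes +365.87 cm⁴
  top flange (beyond web): d = 6.3 cm → contributes +245.5 cm⁴
  bottom flange (beyond web): d = -6.3 cm → contributes +245.5 cm⁴
Total I = 856.86 cm⁴.
For the y-axis: x̄ = 5.2 cm.
Repeating about the centroidal y-axis gives I_y = 135.53 cm⁴.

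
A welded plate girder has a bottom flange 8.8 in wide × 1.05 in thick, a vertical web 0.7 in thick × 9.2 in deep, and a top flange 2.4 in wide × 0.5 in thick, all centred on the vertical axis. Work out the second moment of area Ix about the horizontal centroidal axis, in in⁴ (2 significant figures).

Ix ≈ 220 in⁴

Treat the section as a set of non-overlapping primitives; coordinates are from the bounding-box lower-left.
Bottom plate: 8.8 × 1.05, A = 9.24 in², y = 0.525 in, Ī = 0.8489 in⁴.
Web plate: 0.7 × 9.2, A = 6.44 in², y = 5.65 in, Ī = 45.42 in⁴.
Top plate: 2.4 × 0.5, A = 1.2 in², y = 10.5 in, Ī = 0.025 in⁴.
Centroid: ȳ = ΣA·y / ΣA = 3.189 in.
Transfer each piece to the horizontal centroidal axis using Ī + A·d² with d = y − 3.189:
  bottom plate: d = -2.664 in → contributes +66.44 in⁴
  web plate: d = 2.461 in → contributes +84.41 in⁴
  top plate: d = 7.311 in → contributes +64.16 in⁴
Total I = 215 in⁴.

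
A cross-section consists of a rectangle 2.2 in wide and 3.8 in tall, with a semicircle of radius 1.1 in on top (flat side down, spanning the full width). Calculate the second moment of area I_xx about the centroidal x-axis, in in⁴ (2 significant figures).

Decompose the section into non-overlapping parts with the origin at the bottom-left of its bounding rectangle.
Rectangular body: 2.2 × 3.8, A = 8.36 in², y = 1.9 in, Ī = 10.06 in⁴.
Semicircular cap: semicircle r = 1.1, A = 1.901 in², y = 4.267 in, Ī = 0.1607 in⁴.
Centroid: ȳ = ΣA·y / ΣA = 2.338 in.
Transfer each piece to the centroidal x-axis using Ī + A·d² with d = y − 2.338:
  rectangular body: d = -0.4384 in → contributes +11.67 in⁴
  semicircular cap: d = 1.928 in → contributes +7.229 in⁴
Total I = 18.9 in⁴.

I_xx ≈ 19 in⁴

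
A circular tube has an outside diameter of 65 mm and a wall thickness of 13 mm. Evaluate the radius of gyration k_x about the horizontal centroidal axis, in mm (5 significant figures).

Decompose the section into non-overlapping parts with the origin at the bottom-left of its bounding rectangle.
Outer circle: ⌀65, A = 3318.307 mm², y = 32.5 mm, Ī = 876240.5 mm⁴.
Bore (subtracted): ⌀39, A = 1194.591 mm², y = 32.5 mm, Ī = 113560.8 mm⁴.
By symmetry the centroid is at mid-height, ȳ = 32.5 mm.
All pieces are centred on the horizontal centroidal axis, so I = ΣĪ (holes subtracted) = 762679.7 mm⁴.
Radius of gyration: k = √(I/A) = √(762679.7 / 2123.717) = 18.95059 mm.

k_x ≈ 18.951 mm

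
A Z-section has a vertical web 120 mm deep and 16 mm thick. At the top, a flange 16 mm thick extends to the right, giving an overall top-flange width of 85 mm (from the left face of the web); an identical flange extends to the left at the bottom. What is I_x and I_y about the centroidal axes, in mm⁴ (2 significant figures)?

I_x ≈ 8.3 × 10⁶ mm⁴, I_y ≈ 4.9 × 10⁶ mm⁴

Split into non-overlapping primitives; take the origin at the lower-left of the bounding box.
Web: 16 × 120, A = 1 920 mm², y = 60 mm, Ī = 2 304 000 mm⁴.
Top flange (beyond web): 69 × 16, A = 1 104 mm², y = 112 mm, Ī = 23 552 mm⁴.
Bottom flange (beyond web): 69 × 16, A = 1 104 mm², y = 8 mm, Ī = 23 552 mm⁴.
Centroid: ȳ = ΣA·y / ΣA = 60 mm.
Transfer each piece to the centroidal x-axis using Ī + A·d² with d = y − 60:
  web: d = 0 mm → contributes +2 304 000 mm⁴
  top flange (beyond web): d = 52 mm → contributes +3 008 768 mm⁴
  bottom flange (beyond web): d = -52 mm → contributes +3 008 768 mm⁴
Total I = 8 321 536 mm⁴.
For the y-axis: x̄ = 77 mm.
Repeating about the centroidal y-axis gives I_y = 4 905 184 mm⁴.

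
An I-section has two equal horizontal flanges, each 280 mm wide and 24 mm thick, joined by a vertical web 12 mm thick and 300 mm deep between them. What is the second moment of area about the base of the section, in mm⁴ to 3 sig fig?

I_base ≈ 8.96 × 10⁸ mm⁴

Decompose the section into non-overlapping parts with the origin at the bottom-left of its bounding rectangle.
Bottom flange: 280 × 24, A = 6 720 mm², y = 12 mm, Ī = 322 560 mm⁴.
Web: 12 × 300, A = 3 600 mm², y = 174 mm, Ī = 27 000 000 mm⁴.
Top flange: 280 × 24, A = 6 720 mm², y = 336 mm, Ī = 322 560 mm⁴.
Transfer each piece to a horizontal axis along the bottom face using Ī + A·d² with d = y − 0:
  bottom flange: d = 12 mm → contributes +1 290 240 mm⁴
  web: d = 174 mm → contributes +135 993 600 mm⁴
  top flange: d = 336 mm → contributes +758 983 680 mm⁴
Total I = 896 267 520 mm⁴.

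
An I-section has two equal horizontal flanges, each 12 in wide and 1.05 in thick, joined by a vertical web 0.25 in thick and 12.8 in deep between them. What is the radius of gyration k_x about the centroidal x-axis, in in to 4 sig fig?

k_x ≈ 6.646 in

Split into non-overlapping primitives; take the origin at the lower-left of the bounding box.
Bottom flange: 12 × 1.05, A = 12.6 in², y = 0.525 in, Ī = 1.15763 in⁴.
Web: 0.25 × 12.8, A = 3.2 in², y = 7.45 in, Ī = 43.6907 in⁴.
Top flange: 12 × 1.05, A = 12.6 in², y = 14.375 in, Ī = 1.15763 in⁴.
By symmetry the centroid is at mid-height, ȳ = 7.45 in.
Transfer each piece to the centroidal x-axis using Ī + A·d² with d = y − 7.45:
  bottom flange: d = -6.925 in → contributes +605.399 in⁴
  web: d = 0 in → contributes +43.6907 in⁴
  top flange: d = 6.925 in → contributes +605.399 in⁴
Total I = 1254.49 in⁴.
Radius of gyration: k = √(I/A) = √(1254.49 / 28.4) = 6.64621 in.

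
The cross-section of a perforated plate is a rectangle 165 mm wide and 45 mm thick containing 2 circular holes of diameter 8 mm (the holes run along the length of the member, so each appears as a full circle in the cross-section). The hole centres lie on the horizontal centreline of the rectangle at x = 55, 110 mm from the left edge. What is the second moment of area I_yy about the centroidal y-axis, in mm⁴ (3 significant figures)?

Split into non-overlapping primitives; take the origin at the lower-left of the bounding box.
Plate: 165 × 45, A = 7 425 mm², x = 82.5 mm, Ī = 16 845 469 mm⁴.
Hole 1 (subtracted): ⌀8, A = 50.265 mm², x = 55 mm, Ī = 201.06 mm⁴.
Hole 2 (subtracted): ⌀8, A = 50.265 mm², x = 110 mm, Ī = 201.06 mm⁴.
By symmetry the centroid is at mid-width, x̄ = 82.5 mm.
Transfer each piece to the centroidal y-axis using Ī + A·d² with d = x − 82.5:
  plate: d = 0 mm → contributes +16 845 469 mm⁴
  hole 1: d = -27.5 mm → contributes −38 214 mm⁴
  hole 2: d = 27.5 mm → contributes −38 214 mm⁴
Total I = 16 769 040 mm⁴.

I_yy ≈ 1.68 × 10⁷ mm⁴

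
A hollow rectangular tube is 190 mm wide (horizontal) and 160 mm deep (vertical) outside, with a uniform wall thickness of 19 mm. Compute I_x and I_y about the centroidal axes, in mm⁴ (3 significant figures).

I_x ≈ 4.19 × 10⁷ mm⁴, I_y ≈ 5.57 × 10⁷ mm⁴

Split into non-overlapping primitives; take the origin at the lower-left of the bounding box.
Outer rectangle: 190 × 160, A = 30 400 mm², y = 80 mm, Ī = 64 853 333 mm⁴.
Inner void (subtracted): 152 × 122, A = 18 544 mm², y = 80 mm, Ī = 23 000 741 mm⁴.
By symmetry the centroid is at mid-height, ȳ = 80 mm.
All pieces are centred on the centroidal x-axis, so I = ΣĪ (holes subtracted) = 41 852 592 mm⁴.
Repeating about the centroidal y-axis gives I_y = 55 749 952 mm⁴.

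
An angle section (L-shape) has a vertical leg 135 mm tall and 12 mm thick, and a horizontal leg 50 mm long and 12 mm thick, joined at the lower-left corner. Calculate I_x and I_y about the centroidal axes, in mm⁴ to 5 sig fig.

Split into non-overlapping primitives; take the origin at the lower-left of the bounding box.
Vertical leg: 12 × 135, A = 1 620 mm², y = 67.5 mm, Ī = 2 460 375 mm⁴.
Horizontal leg (remainder): 38 × 12, A = 456 mm², y = 6 mm, Ī = 5 472 mm⁴.
Centroid: ȳ = ΣA·y / ΣA = 53.99133 mm.
Transfer each piece to the centroidal x-axis using Ī + A·d² with d = y − 53.99133:
  vertical leg: d = 13.50867 mm → contributes +2 755 999 mm⁴
  horizontal leg (remainder): d = -47.99133 mm → contributes +1 055 716 mm⁴
Total I = 3 811 716 mm⁴.
For the y-axis: x̄ = 11.49133 mm.
Repeating about the centroidal y-axis gives I_y = 296710.8 mm⁴.

I_x ≈ 3.8117 × 10⁶ mm⁴, I_y ≈ 2.9671 × 10⁵ mm⁴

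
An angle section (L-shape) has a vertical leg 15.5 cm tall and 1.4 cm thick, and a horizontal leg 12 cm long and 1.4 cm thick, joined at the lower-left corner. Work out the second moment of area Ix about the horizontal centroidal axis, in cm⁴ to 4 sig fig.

Ix ≈ 874.9 cm⁴

Decompose the section into non-overlapping parts with the origin at the bottom-left of its bounding rectangle.
Vertical leg: 1.4 × 15.5, A = 21.7 cm², y = 7.75 cm, Ī = 434.452 cm⁴.
Horizontal leg (remainder): 10.6 × 1.4, A = 14.84 cm², y = 0.7 cm, Ī = 2.42387 cm⁴.
Centroid: ȳ = ΣA·y / ΣA = 4.88678 cm.
Transfer each piece to the horizontal centroidal axis using Ī + A·d² with d = y − 4.88678:
  vertical leg: d = 2.86322 cm → contributes +612.349 cm⁴
  horizontal leg (remainder): d = -4.18678 cm → contributes +262.556 cm⁴
Total I = 874.905 cm⁴.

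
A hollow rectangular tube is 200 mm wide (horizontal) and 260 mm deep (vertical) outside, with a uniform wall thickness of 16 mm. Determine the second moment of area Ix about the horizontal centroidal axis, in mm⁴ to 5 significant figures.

Break the section into simple shapes (no overlaps), measuring from the bottom-left corner of the bounding box.
Outer rectangle: 200 × 260, A = 52 000 mm², y = 130 mm, Ī = 292 933 333 mm⁴.
Inner void (subtracted): 168 × 228, A = 38 304 mm², y = 130 mm, Ī = 165 932 928 mm⁴.
By symmetry the centroid is at mid-height, ȳ = 130 mm.
All pieces are centred on the horizontal centroidal axis, so I = ΣĪ (holes subtracted) = 127 000 405 mm⁴.

Ix ≈ 1.2700 × 10⁸ mm⁴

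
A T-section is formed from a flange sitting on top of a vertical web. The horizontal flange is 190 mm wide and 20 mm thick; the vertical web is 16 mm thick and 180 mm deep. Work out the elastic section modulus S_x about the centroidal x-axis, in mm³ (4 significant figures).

S_x ≈ 1.653 × 10⁵ mm³

Split into non-overlapping primitives; take the origin at the lower-left of the bounding box.
Flange: 190 × 20, A = 3 800 mm², y = 190 mm, Ī = 126 667 mm⁴.
Web: 16 × 180, A = 2 880 mm², y = 90 mm, Ī = 7 776 000 mm⁴.
Centroid: ȳ = ΣA·y / ΣA = 146.886 mm.
Transfer each piece to the centroidal x-axis using Ī + A·d² with d = y − 146.886:
  flange: d = 43.1138 mm → contributes +7 190 097 mm⁴
  web: d = -56.8862 mm → contributes +17 095 804 mm⁴
Total I = 24 285 900 mm⁴.
Extreme fibre distance c = 146.886 mm; S = I/c = 165 338 mm³.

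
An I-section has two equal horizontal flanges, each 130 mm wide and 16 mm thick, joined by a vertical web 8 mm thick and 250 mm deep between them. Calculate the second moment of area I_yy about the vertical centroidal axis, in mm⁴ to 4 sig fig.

I_yy ≈ 5.869 × 10⁶ mm⁴

Break the section into simple shapes (no overlaps), measuring from the bottom-left corner of the bounding box.
Bottom flange: 130 × 16, A = 2 080 mm², x = 65 mm, Ī = 2 929 333 mm⁴.
Web: 8 × 250, A = 2 000 mm², x = 65 mm, Ī = 10666.7 mm⁴.
Top flange: 130 × 16, A = 2 080 mm², x = 65 mm, Ī = 2 929 333 mm⁴.
By symmetry the centroid is at mid-width, x̄ = 65 mm.
All pieces are centred on the vertical centroidal axis, so I = ΣĪ = 5 869 333 mm⁴.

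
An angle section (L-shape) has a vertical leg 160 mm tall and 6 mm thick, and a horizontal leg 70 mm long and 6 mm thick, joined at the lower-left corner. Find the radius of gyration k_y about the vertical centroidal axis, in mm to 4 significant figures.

Treat the section as a set of non-overlapping primitives; coordinates are from the bounding-box lower-left.
Vertical leg: 6 × 160, A = 960 mm², x = 3 mm, Ī = 2 880 mm⁴.
Horizontal leg (remainder): 64 × 6, A = 384 mm², x = 38 mm, Ī = 131 072 mm⁴.
Centroid: x̄ = ΣA·x / ΣA = 13 mm.
Transfer each piece to the vertical centroidal axis using Ī + A·d² with d = x − 13:
  vertical leg: d = -10 mm → contributes +98 880 mm⁴
  horizontal leg (remainder): d = 25 mm → contributes +371 072 mm⁴
Total I = 469 952 mm⁴.
Radius of gyration: k = √(I/A) = √(469 952 / 1 344) = 18.6994 mm.

k_y ≈ 18.70 mm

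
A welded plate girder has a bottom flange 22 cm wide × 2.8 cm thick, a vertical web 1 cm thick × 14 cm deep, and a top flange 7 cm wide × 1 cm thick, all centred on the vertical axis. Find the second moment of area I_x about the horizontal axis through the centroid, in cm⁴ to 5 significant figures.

Decompose the section into non-overlapping parts with the origin at the bottom-left of its bounding rectangle.
Bottom plate: 22 × 2.8, A = 61.6 cm², y = 1.4 cm, Ī = 40.24533 cm⁴.
Web plate: 1 × 14, A = 14 cm², y = 9.8 cm, Ī = 228.6667 cm⁴.
Top plate: 7 × 1, A = 7 cm², y = 17.3 cm, Ī = 0.5833333 cm⁴.
Centroid: ȳ = ΣA·y / ΣA = 4.171186 cm.
Transfer each piece to the horizontal axis through the centroid using Ī + A·d² with d = y − 4.171186:
  bottom plate: d = -2.771186 cm → contributes +513.3009 cm⁴
  web plate: d = 5.628814 cm → contributes +672.2363 cm⁴
  top plate: d = 13.12881 cm → contributes +1207.144 cm⁴
Total I = 2392.681 cm⁴.

I_x ≈ 2392.7 cm⁴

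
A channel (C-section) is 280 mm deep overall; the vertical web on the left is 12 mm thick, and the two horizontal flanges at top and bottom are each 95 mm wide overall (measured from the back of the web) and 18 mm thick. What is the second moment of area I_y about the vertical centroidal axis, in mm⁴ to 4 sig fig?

I_y ≈ 5.324 × 10⁶ mm⁴

Treat the section as a set of non-overlapping primitives; coordinates are from the bounding-box lower-left.
Web: 12 × 280, A = 3 360 mm², x = 6 mm, Ī = 40 320 mm⁴.
Top flange (beyond web): 83 × 18, A = 1 494 mm², x = 53.5 mm, Ī = 857 681 mm⁴.
Bottom flange (beyond web): 83 × 18, A = 1 494 mm², x = 53.5 mm, Ī = 857 681 mm⁴.
Centroid: x̄ = ΣA·x / ΣA = 28.3582 mm.
Transfer each piece to the vertical centroidal axis using Ī + A·d² with d = x − 28.3582:
  web: d = -22.3582 mm → contributes +1 719 951 mm⁴
  top flange (beyond web): d = 25.1418 mm → contributes +1 802 051 mm⁴
  bottom flange (beyond web): d = 25.1418 mm → contributes +1 802 051 mm⁴
Total I = 5 324 053 mm⁴.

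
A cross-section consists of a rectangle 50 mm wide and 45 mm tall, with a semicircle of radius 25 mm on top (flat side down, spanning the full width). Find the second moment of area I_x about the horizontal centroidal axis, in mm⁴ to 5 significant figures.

Decompose the section into non-overlapping parts with the origin at the bottom-left of its bounding rectangle.
Rectangular body: 50 × 45, A = 2 250 mm², y = 22.5 mm, Ī = 379687.5 mm⁴.
Semicircular cap: semicircle r = 25, A = 981.7477 mm², y = 55.61033 mm, Ī = 42873.81 mm⁴.
Centroid: ȳ = ΣA·y / ΣA = 32.55833 mm.
Transfer each piece to the horizontal centroidal axis using Ī + A·d² with d = y − 32.55833:
  rectangular body: d = -10.05833 mm → contributes +607320.1 mm⁴
  semicircular cap: d = 23.052 mm → contributes +564569.3 mm⁴
Total I = 1 171 889 mm⁴.

I_x ≈ 1.1719 × 10⁶ mm⁴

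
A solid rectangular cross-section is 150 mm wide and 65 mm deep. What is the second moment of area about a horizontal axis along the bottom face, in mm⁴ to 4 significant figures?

I_base ≈ 1.373 × 10⁷ mm⁴

The section: 150 × 65, A = 9 750 mm², y = 32.5 mm, Ī = 3 432 813 mm⁴.
Transfer it to the base of the section using Ī + A·d² with d = y − 0:
  the section: d = 32.5 mm → contributes +13 731 250 mm⁴
Total I = 13 731 250 mm⁴.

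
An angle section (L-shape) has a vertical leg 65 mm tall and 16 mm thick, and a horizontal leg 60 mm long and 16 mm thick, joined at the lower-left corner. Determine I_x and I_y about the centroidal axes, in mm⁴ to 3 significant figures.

Split into non-overlapping primitives; take the origin at the lower-left of the bounding box.
Vertical leg: 16 × 65, A = 1 040 mm², y = 32.5 mm, Ī = 366 167 mm⁴.
Horizontal leg (remainder): 44 × 16, A = 704 mm², y = 8 mm, Ī = 15 019 mm⁴.
Centroid: ȳ = ΣA·y / ΣA = 22.61 mm.
Transfer each piece to the centroidal x-axis using Ī + A·d² with d = y − 22.61:
  vertical leg: d = 9.8899 mm → contributes +467 889 mm⁴
  horizontal leg (remainder): d = -14.61 mm → contributes +165 291 mm⁴
Total I = 633 180 mm⁴.
For the y-axis: x̄ = 20.11 mm.
Repeating about the centroidal y-axis gives I_y = 513 600 mm⁴.

I_x ≈ 6.33 × 10⁵ mm⁴, I_y ≈ 5.14 × 10⁵ mm⁴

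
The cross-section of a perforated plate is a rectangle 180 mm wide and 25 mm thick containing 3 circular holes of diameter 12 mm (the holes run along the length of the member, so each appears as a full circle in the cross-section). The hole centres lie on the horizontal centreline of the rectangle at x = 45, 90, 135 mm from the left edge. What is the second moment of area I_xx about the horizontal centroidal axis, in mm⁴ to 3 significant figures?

Break the section into simple shapes (no overlaps), measuring from the bottom-left corner of the bounding box.
Plate: 180 × 25, A = 4 500 mm², y = 12.5 mm, Ī = 234 375 mm⁴.
Hole 1 (subtracted): ⌀12, A = 113.1 mm², y = 12.5 mm, Ī = 1017.9 mm⁴.
Hole 2 (subtracted): ⌀12, A = 113.1 mm², y = 12.5 mm, Ī = 1017.9 mm⁴.
Hole 3 (subtracted): ⌀12, A = 113.1 mm², y = 12.5 mm, Ī = 1017.9 mm⁴.
By symmetry the centroid is at mid-height, ȳ = 12.5 mm.
All pieces are centred on the horizontal centroidal axis, so I = ΣĪ (holes subtracted) = 231 321 mm⁴.

I_xx ≈ 2.31 × 10⁵ mm⁴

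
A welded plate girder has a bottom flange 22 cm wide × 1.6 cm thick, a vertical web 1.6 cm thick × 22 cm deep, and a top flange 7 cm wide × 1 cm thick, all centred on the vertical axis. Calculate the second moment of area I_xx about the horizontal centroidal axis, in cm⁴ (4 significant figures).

I_xx ≈ 5806 cm⁴

Decompose the section into non-overlapping parts with the origin at the bottom-left of its bounding rectangle.
Bottom plate: 22 × 1.6, A = 35.2 cm², y = 0.8 cm, Ī = 7.50933 cm⁴.
Web plate: 1.6 × 22, A = 35.2 cm², y = 12.6 cm, Ī = 1419.73 cm⁴.
Top plate: 7 × 1, A = 7 cm², y = 24.1 cm, Ī = 0.583333 cm⁴.
Centroid: ȳ = ΣA·y / ΣA = 8.27364 cm.
Transfer each piece to the horizontal centroidal axis using Ī + A·d² with d = y − 8.27364:
  bottom plate: d = -7.47364 cm → contributes +1973.62 cm⁴
  web plate: d = 4.32636 cm → contributes +2078.58 cm⁴
  top plate: d = 15.8264 cm → contributes +1753.9 cm⁴
Total I = 5806.1 cm⁴.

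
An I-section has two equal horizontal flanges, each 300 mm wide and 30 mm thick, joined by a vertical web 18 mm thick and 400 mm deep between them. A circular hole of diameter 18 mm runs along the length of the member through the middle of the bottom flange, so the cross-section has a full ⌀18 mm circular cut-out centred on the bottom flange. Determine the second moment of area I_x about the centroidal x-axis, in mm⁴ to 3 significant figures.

Split into non-overlapping primitives; take the origin at the lower-left of the bounding box.
Bottom flange: 300 × 30, A = 9 000 mm², y = 15 mm, Ī = 675 000 mm⁴.
Web: 18 × 400, A = 7 200 mm², y = 230 mm, Ī = 96 000 000 mm⁴.
Top flange: 300 × 30, A = 9 000 mm², y = 445 mm, Ī = 675 000 mm⁴.
Hole (subtracted): ⌀18, A = 254.47 mm², y = 15 mm, Ī = 5 153 mm⁴.
Centroid: ȳ = ΣA·y / ΣA = 232.19 mm.
Transfer each piece to the centroidal x-axis using Ī + A·d² with d = y − 232.19:
  bottom flange: d = -217.19 mm → contributes +425 231 022 mm⁴
  web: d = -2.1932 mm → contributes +96 034 633 mm⁴
  top flange: d = 212.81 mm → contributes +408 255 561 mm⁴
  hole: d = -217.19 mm → contributes −12 009 192 mm⁴
Total I = 917 512 025 mm⁴.

I_x ≈ 9.18 × 10⁸ mm⁴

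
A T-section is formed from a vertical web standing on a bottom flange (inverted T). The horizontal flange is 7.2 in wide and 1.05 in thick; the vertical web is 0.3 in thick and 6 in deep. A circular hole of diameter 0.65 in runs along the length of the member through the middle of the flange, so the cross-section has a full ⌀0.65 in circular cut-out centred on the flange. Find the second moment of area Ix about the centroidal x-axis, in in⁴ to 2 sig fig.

Break the section into simple shapes (no overlaps), measuring from the bottom-left corner of the bounding box.
Flange: 7.2 × 1.05, A = 7.56 in², y = 0.525 in, Ī = 0.6946 in⁴.
Web: 0.3 × 6, A = 1.8 in², y = 4.05 in, Ī = 5.4 in⁴.
Hole (subtracted): ⌀0.65, A = 0.3318 in², y = 0.525 in, Ī = 0.008762 in⁴.
Centroid: ȳ = ΣA·y / ΣA = 1.228 in.
Transfer each piece to the centroidal x-axis using Ī + A·d² with d = y − 1.228:
  flange: d = -0.7028 in → contributes +4.429 in⁴
  web: d = 2.822 in → contributes +19.74 in⁴
  hole: d = -0.7028 in → contributes −0.1727 in⁴
Total I = 23.99 in⁴.

Ix ≈ 24 in⁴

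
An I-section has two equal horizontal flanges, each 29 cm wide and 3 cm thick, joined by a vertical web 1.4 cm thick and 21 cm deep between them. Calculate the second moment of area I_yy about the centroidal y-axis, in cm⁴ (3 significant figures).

Split into non-overlapping primitives; take the origin at the lower-left of the bounding box.
Bottom flange: 29 × 3, A = 87 cm², x = 14.5 cm, Ī = 6097.3 cm⁴.
Web: 1.4 × 21, A = 29.4 cm², x = 14.5 cm, Ī = 4.802 cm⁴.
Top flange: 29 × 3, A = 87 cm², x = 14.5 cm, Ī = 6097.3 cm⁴.
By symmetry the centroid is at mid-width, x̄ = 14.5 cm.
All pieces are centred on the centroidal y-axis, so I = ΣĪ = 12 199 cm⁴.

I_yy ≈ 1.22 × 10⁴ cm⁴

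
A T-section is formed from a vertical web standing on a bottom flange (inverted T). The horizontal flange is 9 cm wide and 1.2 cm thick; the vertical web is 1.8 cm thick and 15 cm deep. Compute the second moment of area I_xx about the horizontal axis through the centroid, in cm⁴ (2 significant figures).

I_xx ≈ 1000 cm⁴

Decompose the section into non-overlapping parts with the origin at the bottom-left of its bounding rectangle.
Flange: 9 × 1.2, A = 10.8 cm², y = 0.6 cm, Ī = 1.296 cm⁴.
Web: 1.8 × 15, A = 27 cm², y = 8.7 cm, Ī = 506.3 cm⁴.
Centroid: ȳ = ΣA·y / ΣA = 6.386 cm.
Transfer each piece to the horizontal axis through the centroid using Ī + A·d² with d = y − 6.386:
  flange: d = -5.786 cm → contributes +362.8 cm⁴
  web: d = 2.314 cm → contributes +650.9 cm⁴
Total I = 1 014 cm⁴.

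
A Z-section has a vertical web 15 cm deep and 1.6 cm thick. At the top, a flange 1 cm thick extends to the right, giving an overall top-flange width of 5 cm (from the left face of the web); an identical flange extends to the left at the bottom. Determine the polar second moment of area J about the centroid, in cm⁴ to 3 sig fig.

Split into non-overlapping primitives; take the origin at the lower-left of the bounding box.
Web: 1.6 × 15, A = 24 cm², y = 7.5 cm, Ī = 450 cm⁴.
Top flange (beyond web): 3.4 × 1, A = 3.4 cm², y = 14.5 cm, Ī = 0.28333 cm⁴.
Bottom flange (beyond web): 3.4 × 1, A = 3.4 cm², y = 0.5 cm, Ī = 0.28333 cm⁴.
Centroid: ȳ = ΣA·y / ΣA = 7.5 cm.
Transfer each piece to the centroidal x-axis using Ī + A·d² with d = y − 7.5:
  web: d = 0 cm → contributes +450 cm⁴
  top flange (beyond web): d = 7 cm → contributes +166.88 cm⁴
  bottom flange (beyond web): d = -7 cm → contributes +166.88 cm⁴
Total I = 783.77 cm⁴.
For the y-axis: x̄ = 4.2 cm.
Repeating about the centroidal y-axis gives I_y = 54.171 cm⁴.
Polar second moment: J = I_x + I_y = 837.94 cm⁴.

J ≈ 838 cm⁴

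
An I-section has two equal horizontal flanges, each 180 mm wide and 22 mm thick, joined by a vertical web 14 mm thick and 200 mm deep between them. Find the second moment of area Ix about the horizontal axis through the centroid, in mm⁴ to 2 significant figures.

Break the section into simple shapes (no overlaps), measuring from the bottom-left corner of the bounding box.
Bottom flange: 180 × 22, A = 3 960 mm², y = 11 mm, Ī = 159 720 mm⁴.
Web: 14 × 200, A = 2 800 mm², y = 122 mm, Ī = 9 333 333 mm⁴.
Top flange: 180 × 22, A = 3 960 mm², y = 233 mm, Ī = 159 720 mm⁴.
By symmetry the centroid is at mid-height, ȳ = 122 mm.
Transfer each piece to the horizontal axis through the centroid using Ī + A·d² with d = y − 122:
  bottom flange: d = -111 mm → contributes +48 950 880 mm⁴
  web: d = 0 mm → contributes +9 333 333 mm⁴
  top flange: d = 111 mm → contributes +48 950 880 mm⁴
Total I = 107 235 093 mm⁴.

Ix ≈ 1.1 × 10⁸ mm⁴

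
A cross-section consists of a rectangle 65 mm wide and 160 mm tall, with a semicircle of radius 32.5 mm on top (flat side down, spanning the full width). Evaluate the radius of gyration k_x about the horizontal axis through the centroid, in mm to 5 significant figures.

k_x ≈ 53.794 mm

Break the section into simple shapes (no overlaps), measuring from the bottom-left corner of the bounding box.
Rectangular body: 65 × 160, A = 10 400 mm², y = 80 mm, Ī = 22 186 667 mm⁴.
Semicircular cap: semicircle r = 32.5, A = 1659.154 mm², y = 173.7934 mm, Ī = 122451.9 mm⁴.
Centroid: ȳ = ΣA·y / ΣA = 92.90453 mm.
Transfer each piece to the horizontal axis through the centroid using Ī + A·d² with d = y − 92.90453:
  rectangular body: d = -12.90453 mm → contributes +23 918 546 mm⁴
  semicircular cap: d = 80.8889 mm → contributes +10 978 317 mm⁴
Total I = 34 896 863 mm⁴.
Radius of gyration: k = √(I/A) = √(34 896 863 / 12059.15) = 53.79412 mm.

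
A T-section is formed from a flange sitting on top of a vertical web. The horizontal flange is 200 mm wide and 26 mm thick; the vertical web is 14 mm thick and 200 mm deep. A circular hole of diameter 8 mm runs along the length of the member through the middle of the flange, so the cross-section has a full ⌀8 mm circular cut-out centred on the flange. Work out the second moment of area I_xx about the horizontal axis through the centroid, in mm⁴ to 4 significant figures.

Break the section into simple shapes (no overlaps), measuring from the bottom-left corner of the bounding box.
Flange: 200 × 26, A = 5 200 mm², y = 213 mm, Ī = 292 933 mm⁴.
Web: 14 × 200, A = 2 800 mm², y = 100 mm, Ī = 9 333 333 mm⁴.
Hole (subtracted): ⌀8, A = 50.2655 mm², y = 213 mm, Ī = 201.062 mm⁴.
Centroid: ȳ = ΣA·y / ΣA = 173.2 mm.
Transfer each piece to the horizontal axis through the centroid using Ī + A·d² with d = y − 173.2:
  flange: d = 39.8001 mm → contributes +8 529 971 mm⁴
  web: d = -73.1999 mm → contributes +24 336 376 mm⁴
  hole: d = 39.8001 mm → contributes −79823.9 mm⁴
Total I = 32 786 523 mm⁴.

I_xx ≈ 3.279 × 10⁷ mm⁴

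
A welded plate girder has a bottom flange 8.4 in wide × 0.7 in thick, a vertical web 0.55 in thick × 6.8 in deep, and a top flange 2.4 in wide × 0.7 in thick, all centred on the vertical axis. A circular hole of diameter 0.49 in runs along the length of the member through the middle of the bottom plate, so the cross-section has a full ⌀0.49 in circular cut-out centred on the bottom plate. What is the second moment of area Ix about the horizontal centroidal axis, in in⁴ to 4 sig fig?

Treat the section as a set of non-overlapping primitives; coordinates are from the bounding-box lower-left.
Bottom plate: 8.4 × 0.7, A = 5.88 in², y = 0.35 in, Ī = 0.2401 in⁴.
Web plate: 0.55 × 6.8, A = 3.74 in², y = 4.1 in, Ī = 14.4115 in⁴.
Top plate: 2.4 × 0.7, A = 1.68 in², y = 7.85 in, Ī = 0.0686 in⁴.
Hole (subtracted): ⌀0.49, A = 0.188574 in², y = 0.35 in, Ī = 0.00282979 in⁴.
Centroid: ȳ = ΣA·y / ΣA = 2.74618 in.
Transfer each piece to the horizontal centroidal axis using Ī + A·d² with d = y − 2.74618:
  bottom plate: d = -2.39618 in → contributes +34.0012 in⁴
  web plate: d = 1.35382 in → contributes +21.2662 in⁴
  top plate: d = 5.10382 in → contributes +43.8308 in⁴
  hole: d = -2.39618 in → contributes −1.08556 in⁴
Total I = 98.0127 in⁴.

Ix ≈ 98.01 in⁴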